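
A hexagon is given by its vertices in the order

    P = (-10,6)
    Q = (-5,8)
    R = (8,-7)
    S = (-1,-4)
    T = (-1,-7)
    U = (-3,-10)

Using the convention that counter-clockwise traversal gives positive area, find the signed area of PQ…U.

-122

Apply the shoelace formula: 2A = Σ (x_i·y_{i+1} − x_{i+1}·y_i), indices taken mod 6.
Σ = (-50) + (-29) + (-39) + (3) + (-11) + (-118) = -244
Signed area = Σ/2 = -122 (negative ⇒ clockwise traversal).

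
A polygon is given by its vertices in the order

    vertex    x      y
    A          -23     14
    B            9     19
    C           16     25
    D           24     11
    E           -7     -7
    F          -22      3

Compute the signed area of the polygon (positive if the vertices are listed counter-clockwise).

-785.5

Apply Gauss's area formula: 2A = Σ (x_i·y_{i+1} − x_{i+1}·y_i), indices taken mod 6.
Σ = (-563) + (-79) + (-424) + (-91) + (-175) + (-239) = -1571
Signed area = Σ/2 = -785.5 (negative ⇒ clockwise traversal).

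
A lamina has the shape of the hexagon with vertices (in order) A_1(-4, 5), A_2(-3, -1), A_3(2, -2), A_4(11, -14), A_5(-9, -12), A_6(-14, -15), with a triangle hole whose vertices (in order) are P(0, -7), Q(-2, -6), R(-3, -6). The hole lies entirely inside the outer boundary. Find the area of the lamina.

199.5

Outer boundary:
A_1→A_2: (-4)(-1) − (-3)(5) = 19
A_2→A_3: (-3)(-2) − (2)(-1) = 8
A_3→A_4: (2)(-14) − (11)(-2) = -6
A_4→A_5: (11)(-12) − (-9)(-14) = -258
A_5→A_6: (-9)(-15) − (-14)(-12) = -33
A_6→A_1: (-14)(5) − (-4)(-15) = -130
Σ = -400
Area = |Σ|/2 = 200.
Hole:
Apply the surveyor's formula: 2A = Σ (x_i·y_{i+1} − x_{i+1}·y_i), indices taken mod 3.
Σ = (-14) + (-6) + (21) = 1
Area = |Σ|/2 = 0.5.
Net area = 200 − 0.5 = 199.5.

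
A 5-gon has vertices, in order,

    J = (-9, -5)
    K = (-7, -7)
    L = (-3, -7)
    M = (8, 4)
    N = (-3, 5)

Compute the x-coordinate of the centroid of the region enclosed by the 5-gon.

-242/159

Apply Gauss's area formula. First the cross-terms c_i = x_i·y_{i+1} − x_{i+1}·y_i:
  28, 28, 44, 52, 60  ⇒  2A = 212, A = 106.
Then Σ (x_i + x_{i+1})·c_i = -968, so x̄ = -968 / (6·106) = -242/159.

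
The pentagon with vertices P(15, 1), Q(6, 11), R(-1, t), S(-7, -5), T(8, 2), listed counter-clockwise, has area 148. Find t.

9

The doubled signed area Σ (x_i y_{i+1} − x_{i+1} y_i) is linear in t.
With t=0 it equals 179; the coefficient of t is 13 (from the two edges through R).
So 13·t + 179 = 2·148 = 296 ⇒ t = 9.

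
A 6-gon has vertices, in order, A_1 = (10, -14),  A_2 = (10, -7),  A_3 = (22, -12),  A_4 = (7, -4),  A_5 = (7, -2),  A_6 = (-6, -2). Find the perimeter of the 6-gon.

|A_1A_2| = √((0)² + (7)²) = √49 = 7
|A_2A_3| = √((12)² + (-5)²) = √169 = 13
|A_3A_4| = √((-15)² + (8)²) = √289 = 17
|A_4A_5| = √((0)² + (2)²) = √4 = 2
|A_5A_6| = √((-13)² + (0)²) = √169 = 13
|A_6A_1| = √((16)² + (-12)²) = √400 = 20
Perimeter = 7 + 13 + 17 + 2 + 13 + 20 = 72.

72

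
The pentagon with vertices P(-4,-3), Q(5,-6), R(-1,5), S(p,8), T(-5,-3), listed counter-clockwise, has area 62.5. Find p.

Write out the shoelace sum; only the two edges meeting at S involve p:
2·Area = [((-1)·8 − p·5) + (p·(-3) − (-5)·8)] + 61
       = -8·p + 93 = 125
⇒ p = -4.

-4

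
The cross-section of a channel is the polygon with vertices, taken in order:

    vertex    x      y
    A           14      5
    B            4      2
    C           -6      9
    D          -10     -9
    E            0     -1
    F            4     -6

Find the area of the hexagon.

159

Apply the shoelace (surveyor's) formula: 2A = Σ (x_i·y_{i+1} − x_{i+1}·y_i), indices taken mod 6.
Σ = (8) + (48) + (144) + (10) + (4) + (104) = 318
Area = |Σ|/2 = 159.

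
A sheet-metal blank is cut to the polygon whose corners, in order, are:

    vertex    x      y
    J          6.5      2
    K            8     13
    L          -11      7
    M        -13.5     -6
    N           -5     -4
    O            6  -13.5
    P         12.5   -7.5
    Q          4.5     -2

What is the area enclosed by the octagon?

Apply the shoelace (surveyor's) formula: 2A = Σ (x_i·y_{i+1} − x_{i+1}·y_i), indices taken mod 8.
J→K: (6.5)(13) − (8)(2) = 68.5
K→L: (8)(7) − (-11)(13) = 199
L→M: (-11)(-6) − (-13.5)(7) = 160.5
M→N: (-13.5)(-4) − (-5)(-6) = 24
N→O: (-5)(-13.5) − (6)(-4) = 91.5
O→P: (6)(-7.5) − (12.5)(-13.5) = 123.75
P→Q: (12.5)(-2) − (4.5)(-7.5) = 8.75
Q→J: (4.5)(2) − (6.5)(-2) = 22
Σ = 698
Area = |Σ|/2 = 349.

349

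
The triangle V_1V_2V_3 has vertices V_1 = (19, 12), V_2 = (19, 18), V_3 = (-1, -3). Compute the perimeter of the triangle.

60

|V_1V_2| = √((0)² + (6)²) = √36 = 6
|V_2V_3| = √((-20)² + (-21)²) = √841 = 29
|V_3V_1| = √((20)² + (15)²) = √625 = 25
Perimeter = 6 + 29 + 25 = 60.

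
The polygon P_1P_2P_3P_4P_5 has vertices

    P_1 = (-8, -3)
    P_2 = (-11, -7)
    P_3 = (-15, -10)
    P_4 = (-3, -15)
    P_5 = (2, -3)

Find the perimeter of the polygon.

46

|P_1P_2| = √((-3)² + (-4)²) = √25 = 5
|P_2P_3| = √((-4)² + (-3)²) = √25 = 5
|P_3P_4| = √((12)² + (-5)²) = √169 = 13
|P_4P_5| = √((5)² + (12)²) = √169 = 13
|P_5P_1| = √((-10)² + (0)²) = √100 = 10
Perimeter = 5 + 5 + 13 + 13 + 10 = 46.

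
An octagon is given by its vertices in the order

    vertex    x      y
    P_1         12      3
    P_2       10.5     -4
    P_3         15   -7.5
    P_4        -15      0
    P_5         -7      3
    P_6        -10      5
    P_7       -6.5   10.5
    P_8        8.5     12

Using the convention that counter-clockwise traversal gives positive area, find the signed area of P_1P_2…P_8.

-309.5

Σ = (-79.5) + (-18.75) + (-112.5) + (-45) + (-5) + (-72.5) + (-167.25) + (-118.5) = -619
Signed area = Σ/2 = -309.5 (negative ⇒ clockwise traversal).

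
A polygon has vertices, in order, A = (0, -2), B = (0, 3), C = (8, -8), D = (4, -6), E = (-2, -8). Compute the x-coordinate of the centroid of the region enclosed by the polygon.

2

Apply the shoelace (surveyor's) formula. First the cross-terms c_i = x_i·y_{i+1} − x_{i+1}·y_i:
  0, -24, -16, -44, 4  ⇒  2A = -80, A = -40.
Then Σ (x_i + x_{i+1})·c_i = -480, so x̄ = -480 / (6·(-40)) = 2.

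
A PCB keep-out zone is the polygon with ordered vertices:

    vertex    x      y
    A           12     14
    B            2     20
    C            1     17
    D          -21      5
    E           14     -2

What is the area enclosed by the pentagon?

Apply the surveyor's formula: 2A = Σ (x_i·y_{i+1} − x_{i+1}·y_i), indices taken mod 5.
A→B: (12)(20) − (2)(14) = 212
B→C: (2)(17) − (1)(20) = 14
C→D: (1)(5) − (-21)(17) = 362
D→E: (-21)(-2) − (14)(5) = -28
E→A: (14)(14) − (12)(-2) = 220
Σ = 780
Area = |Σ|/2 = 390.

390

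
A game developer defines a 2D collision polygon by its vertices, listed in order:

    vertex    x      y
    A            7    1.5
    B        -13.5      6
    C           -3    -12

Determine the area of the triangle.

Apply Gauss's area formula: 2A = Σ (x_i·y_{i+1} − x_{i+1}·y_i), indices taken mod 3.
Σ = (62.25) + (180) + (79.5) = 321.75
Area = |Σ|/2 = 160.875.

160.875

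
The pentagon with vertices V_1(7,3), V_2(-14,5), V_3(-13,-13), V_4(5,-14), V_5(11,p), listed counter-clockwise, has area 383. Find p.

The doubled signed area Σ (x_i y_{i+1} − x_{i+1} y_i) is linear in p.
With p=0 it equals 758; the coefficient of p is -2 (from the two edges through V_5).
So -2·p + 758 = 2·383 = 766 ⇒ p = -4.

-4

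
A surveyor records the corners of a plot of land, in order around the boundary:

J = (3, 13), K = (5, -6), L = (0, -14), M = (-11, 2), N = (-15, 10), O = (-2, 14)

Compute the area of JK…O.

J→K: (3)(-6) − (5)(13) = -83
K→L: (5)(-14) − (0)(-6) = -70
L→M: (0)(2) − (-11)(-14) = -154
M→N: (-11)(10) − (-15)(2) = -80
N→O: (-15)(14) − (-2)(10) = -190
O→J: (-2)(13) − (3)(14) = -68
Σ = -645
Area = |Σ|/2 = 322.5.

322.5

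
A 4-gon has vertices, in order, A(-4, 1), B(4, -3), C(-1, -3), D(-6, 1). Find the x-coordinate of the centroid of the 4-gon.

Apply Gauss's area formula. First the cross-terms c_i = x_i·y_{i+1} − x_{i+1}·y_i:
  8, -15, -19, -2  ⇒  2A = -28, A = -14.
Then Σ (x_i + x_{i+1})·c_i = 108, so x̄ = 108 / (6·(-14)) = -9/7.

-9/7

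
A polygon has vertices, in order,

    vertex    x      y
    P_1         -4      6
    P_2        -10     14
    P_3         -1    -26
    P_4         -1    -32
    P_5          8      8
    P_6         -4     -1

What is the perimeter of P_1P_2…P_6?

|P_1P_2| = √((-6)² + (8)²) = √100 = 10
|P_2P_3| = √((9)² + (-40)²) = √1681 = 41
|P_3P_4| = √((0)² + (-6)²) = √36 = 6
|P_4P_5| = √((9)² + (40)²) = √1681 = 41
|P_5P_6| = √((-12)² + (-9)²) = √225 = 15
|P_6P_1| = √((0)² + (7)²) = √49 = 7
Perimeter = 10 + 41 + 6 + 41 + 15 + 7 = 120.

120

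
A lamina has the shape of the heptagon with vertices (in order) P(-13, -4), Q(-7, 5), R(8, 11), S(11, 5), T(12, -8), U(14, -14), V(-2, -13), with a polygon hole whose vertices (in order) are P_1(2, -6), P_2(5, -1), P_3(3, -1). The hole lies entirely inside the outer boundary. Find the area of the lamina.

428

Outer boundary:
Σ = (-93) + (-117) + (-81) + (-148) + (-56) + (-210) + (-161) = -866
Area = |Σ|/2 = 433.
Hole:
Apply Gauss's area formula: 2A = Σ (x_i·y_{i+1} − x_{i+1}·y_i), indices taken mod 3.
Cross-terms: 28, -2, -16  ⇒  Σ = 10
Area = |Σ|/2 = 5.
Net area = 433 − 5 = 428.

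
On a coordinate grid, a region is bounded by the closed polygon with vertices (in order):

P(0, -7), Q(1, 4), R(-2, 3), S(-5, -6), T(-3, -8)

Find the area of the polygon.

Apply the shoelace (surveyor's) formula: 2A = Σ (x_i·y_{i+1} − x_{i+1}·y_i), indices taken mod 5.
P→Q: (0)(4) − (1)(-7) = 7
Q→R: (1)(3) − (-2)(4) = 11
R→S: (-2)(-6) − (-5)(3) = 27
S→T: (-5)(-8) − (-3)(-6) = 22
T→P: (-3)(-7) − (0)(-8) = 21
Σ = 88
Area = |Σ|/2 = 44.

44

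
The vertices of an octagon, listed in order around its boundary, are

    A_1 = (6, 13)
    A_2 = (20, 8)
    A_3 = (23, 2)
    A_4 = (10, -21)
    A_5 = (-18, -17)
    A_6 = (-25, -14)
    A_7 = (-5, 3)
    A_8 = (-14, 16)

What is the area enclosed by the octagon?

Apply the surveyor's formula: 2A = Σ (x_i·y_{i+1} − x_{i+1}·y_i), indices taken mod 8.
Σ = (-212) + (-144) + (-503) + (-548) + (-173) + (-145) + (-38) + (-278) = -2041
Area = |Σ|/2 = 1020.5.

1020.5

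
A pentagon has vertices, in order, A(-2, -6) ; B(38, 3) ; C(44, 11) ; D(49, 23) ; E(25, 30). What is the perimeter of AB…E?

134

|AB| = √((40)² + (9)²) = √1681 = 41
|BC| = √((6)² + (8)²) = √100 = 10
|CD| = √((5)² + (12)²) = √169 = 13
|DE| = √((-24)² + (7)²) = √625 = 25
|EA| = √((-27)² + (-36)²) = √2025 = 45
Perimeter = 41 + 10 + 13 + 25 + 45 = 134.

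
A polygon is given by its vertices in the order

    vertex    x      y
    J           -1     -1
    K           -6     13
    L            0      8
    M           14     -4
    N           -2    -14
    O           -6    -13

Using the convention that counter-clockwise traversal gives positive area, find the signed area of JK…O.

Apply the shoelace (surveyor's) formula: 2A = Σ (x_i·y_{i+1} − x_{i+1}·y_i), indices taken mod 6.
J→K: (-1)(13) − (-6)(-1) = -19
K→L: (-6)(8) − (0)(13) = -48
L→M: (0)(-4) − (14)(8) = -112
M→N: (14)(-14) − (-2)(-4) = -204
N→O: (-2)(-13) − (-6)(-14) = -58
O→J: (-6)(-1) − (-1)(-13) = -7
Σ = -448
Signed area = Σ/2 = -224 (negative ⇒ clockwise traversal).

-224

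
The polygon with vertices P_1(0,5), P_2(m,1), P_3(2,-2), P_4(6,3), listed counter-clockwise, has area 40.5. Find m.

The doubled signed area Σ (x_i y_{i+1} − x_{i+1} y_i) is linear in m.
With m=0 it equals 46; the coefficient of m is -7 (from the two edges through P_2).
So -7·m + 46 = 2·40.5 = 81 ⇒ m = -5.

-5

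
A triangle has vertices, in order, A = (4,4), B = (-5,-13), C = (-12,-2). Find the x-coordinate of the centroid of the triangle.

-13/3

Apply the shoelace (surveyor's) formula. First the cross-terms c_i = x_i·y_{i+1} − x_{i+1}·y_i:
  -32, -146, -40  ⇒  2A = -218, A = -109.
Then Σ (x_i + x_{i+1})·c_i = 2834, so x̄ = 2834 / (6·(-109)) = -13/3.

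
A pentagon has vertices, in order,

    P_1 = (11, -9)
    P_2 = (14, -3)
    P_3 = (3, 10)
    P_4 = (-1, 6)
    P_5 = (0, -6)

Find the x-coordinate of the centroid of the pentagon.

Apply the shoelace formula. First the cross-terms c_i = x_i·y_{i+1} − x_{i+1}·y_i:
  93, 149, 28, 6, 66  ⇒  2A = 342, A = 171.
Then Σ (x_i + x_{i+1})·c_i = 5634, so x̄ = 5634 / (6·171) = 313/57.

313/57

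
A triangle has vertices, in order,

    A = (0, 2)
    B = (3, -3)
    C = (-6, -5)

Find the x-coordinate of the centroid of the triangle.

Apply the shoelace formula. First the cross-terms c_i = x_i·y_{i+1} − x_{i+1}·y_i:
  -6, -33, -12  ⇒  2A = -51, A = -25.5.
Then Σ (x_i + x_{i+1})·c_i = 153, so x̄ = 153 / (6·(-25.5)) = -1.

-1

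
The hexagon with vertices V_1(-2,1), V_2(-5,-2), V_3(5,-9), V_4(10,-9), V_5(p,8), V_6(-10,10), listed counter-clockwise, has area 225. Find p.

9

Write out the shoelace sum; only the two edges meeting at V_5 involve p:
2·Area = [(10·8 − p·(-9)) + (p·10 − (-10)·8)] + 119
       = 19·p + 279 = 450
⇒ p = 9.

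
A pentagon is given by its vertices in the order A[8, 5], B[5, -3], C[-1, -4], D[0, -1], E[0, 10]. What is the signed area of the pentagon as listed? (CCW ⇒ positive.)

-75.5

Apply the shoelace (surveyor's) formula: 2A = Σ (x_i·y_{i+1} − x_{i+1}·y_i), indices taken mod 5.
Σ = (-49) + (-23) + (1) + (0) + (-80) = -151
Signed area = Σ/2 = -75.5 (negative ⇒ clockwise traversal).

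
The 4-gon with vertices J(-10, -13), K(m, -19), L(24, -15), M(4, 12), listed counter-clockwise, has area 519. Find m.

12

Write out the shoelace sum; only the two edges meeting at K involve m:
2·Area = [((-10)·(-19) − m·(-13)) + (m·(-15) − 24·(-19))] + 416
       = -2·m + 1062 = 1038
⇒ m = 12.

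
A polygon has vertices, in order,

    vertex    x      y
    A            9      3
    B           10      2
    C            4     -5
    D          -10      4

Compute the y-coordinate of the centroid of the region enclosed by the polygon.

Apply the shoelace (surveyor's) formula. First the cross-terms c_i = x_i·y_{i+1} − x_{i+1}·y_i:
  -12, -58, -34, -66  ⇒  2A = -170, A = -85.
Then Σ (y_i + y_{i+1})·c_i = -314, so ȳ = -314 / (6·(-85)) = 157/255.

157/255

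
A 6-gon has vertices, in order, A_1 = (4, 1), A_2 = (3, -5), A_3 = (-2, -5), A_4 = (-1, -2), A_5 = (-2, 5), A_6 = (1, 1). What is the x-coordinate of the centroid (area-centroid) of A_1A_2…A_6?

Apply Gauss's area formula. First the cross-terms c_i = x_i·y_{i+1} − x_{i+1}·y_i:
  -23, -25, -1, -9, -7, -3  ⇒  2A = -68, A = -34.
Then Σ (x_i + x_{i+1})·c_i = -164, so x̄ = -164 / (6·(-34)) = 41/51.

41/51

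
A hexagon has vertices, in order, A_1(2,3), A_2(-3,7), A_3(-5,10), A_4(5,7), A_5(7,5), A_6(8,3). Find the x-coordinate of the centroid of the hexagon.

Apply the shoelace formula. First the cross-terms c_i = x_i·y_{i+1} − x_{i+1}·y_i:
  23, 5, -85, -24, -19, 18  ⇒  2A = -82, A = -41.
Then Σ (x_i + x_{i+1})·c_i = -456, so x̄ = -456 / (6·(-41)) = 76/41.

76/41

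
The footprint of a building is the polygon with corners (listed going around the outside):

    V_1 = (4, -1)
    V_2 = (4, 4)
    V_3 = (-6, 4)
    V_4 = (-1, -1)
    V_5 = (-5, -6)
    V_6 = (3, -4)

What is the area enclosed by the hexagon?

Apply Gauss's area formula: 2A = Σ (x_i·y_{i+1} − x_{i+1}·y_i), indices taken mod 6.
Σ = (20) + (40) + (10) + (1) + (38) + (13) = 122
Area = |Σ|/2 = 61.

61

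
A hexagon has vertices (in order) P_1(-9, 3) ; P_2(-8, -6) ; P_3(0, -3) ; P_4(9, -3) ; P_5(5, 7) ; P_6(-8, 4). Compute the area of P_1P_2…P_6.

Σ = (78) + (24) + (27) + (78) + (76) + (12) = 295
Area = |Σ|/2 = 147.5.

147.5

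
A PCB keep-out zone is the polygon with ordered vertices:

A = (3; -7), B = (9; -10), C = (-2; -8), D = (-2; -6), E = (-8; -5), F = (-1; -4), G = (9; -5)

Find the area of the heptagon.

40.5

Σ = (33) + (-92) + (-4) + (-38) + (27) + (41) + (-48) = -81
Area = |Σ|/2 = 40.5.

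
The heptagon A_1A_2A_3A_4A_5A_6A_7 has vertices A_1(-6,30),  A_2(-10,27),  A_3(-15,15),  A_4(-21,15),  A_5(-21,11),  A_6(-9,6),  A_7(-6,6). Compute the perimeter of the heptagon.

68

|A_1A_2| = √((-4)² + (-3)²) = √25 = 5
|A_2A_3| = √((-5)² + (-12)²) = √169 = 13
|A_3A_4| = √((-6)² + (0)²) = √36 = 6
|A_4A_5| = √((0)² + (-4)²) = √16 = 4
|A_5A_6| = √((12)² + (-5)²) = √169 = 13
|A_6A_7| = √((3)² + (0)²) = √9 = 3
|A_7A_1| = √((0)² + (24)²) = √576 = 24
Perimeter = 5 + 13 + 6 + 4 + 13 + 3 + 24 = 68.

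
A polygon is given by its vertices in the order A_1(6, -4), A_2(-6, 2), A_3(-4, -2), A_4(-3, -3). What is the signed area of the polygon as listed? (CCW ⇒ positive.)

22

Σ = (-12) + (20) + (6) + (30) = 44
Signed area = Σ/2 = 22 (positive ⇒ counter-clockwise traversal).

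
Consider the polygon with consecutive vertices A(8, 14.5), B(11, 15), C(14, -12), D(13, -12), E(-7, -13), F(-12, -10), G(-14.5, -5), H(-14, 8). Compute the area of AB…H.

Σ = (-39.5) + (-342) + (-12) + (-253) + (-86) + (-85) + (-186) + (-267) = -1270.5
Area = |Σ|/2 = 635.25.

635.25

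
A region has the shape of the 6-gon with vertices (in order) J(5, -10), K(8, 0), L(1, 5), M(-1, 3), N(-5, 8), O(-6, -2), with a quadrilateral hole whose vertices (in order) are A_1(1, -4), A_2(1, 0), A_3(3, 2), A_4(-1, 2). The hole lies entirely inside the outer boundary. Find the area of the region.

Outer boundary:
Apply the shoelace (surveyor's) formula: 2A = Σ (x_i·y_{i+1} − x_{i+1}·y_i), indices taken mod 6.
Σ = (80) + (40) + (8) + (7) + (58) + (70) = 263
Area = |Σ|/2 = 131.5.
Hole:
Apply the shoelace formula: 2A = Σ (x_i·y_{i+1} − x_{i+1}·y_i), indices taken mod 4.
A_1→A_2: (1)(0) − (1)(-4) = 4
A_2→A_3: (1)(2) − (3)(0) = 2
A_3→A_4: (3)(2) − (-1)(2) = 8
A_4→A_1: (-1)(-4) − (1)(2) = 2
Σ = 16
Area = |Σ|/2 = 8.
Net area = 131.5 − 8 = 123.5.

123.5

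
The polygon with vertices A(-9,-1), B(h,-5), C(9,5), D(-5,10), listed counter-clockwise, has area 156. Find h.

Write out the shoelace sum; only the two edges meeting at B involve h:
2·Area = [((-9)·(-5) − h·(-1)) + (h·5 − 9·(-5))] + 210
       = 6·h + 300 = 312
⇒ h = 2.

2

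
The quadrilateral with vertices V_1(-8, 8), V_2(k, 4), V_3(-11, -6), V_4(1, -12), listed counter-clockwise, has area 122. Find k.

-13

Write out the shoelace sum; only the two edges meeting at V_2 involve k:
2·Area = [((-8)·4 − k·8) + (k·(-6) − (-11)·4)] + 50
       = -14·k + 62 = 244
⇒ k = -13.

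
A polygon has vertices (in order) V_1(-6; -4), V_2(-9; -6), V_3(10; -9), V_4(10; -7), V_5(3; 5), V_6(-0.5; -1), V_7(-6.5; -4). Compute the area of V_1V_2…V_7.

114.5

Σ = (0) + (141) + (20) + (71) + (-0.5) + (-4.5) + (2) = 229
Area = |Σ|/2 = 114.5.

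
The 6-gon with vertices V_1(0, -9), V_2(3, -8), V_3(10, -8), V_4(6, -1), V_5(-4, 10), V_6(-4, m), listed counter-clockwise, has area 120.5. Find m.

Write out the shoelace sum; only the two edges meeting at V_6 involve m:
2·Area = [((-4)·m − (-4)·10) + ((-4)·(-9) − 0·m)] + 177
       = -4·m + 253 = 241
⇒ m = 3.

3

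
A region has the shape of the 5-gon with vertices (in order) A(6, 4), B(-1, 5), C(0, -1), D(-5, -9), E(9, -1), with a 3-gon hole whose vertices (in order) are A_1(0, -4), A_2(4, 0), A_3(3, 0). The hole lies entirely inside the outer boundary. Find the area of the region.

77

Outer boundary:
Σ = (34) + (1) + (-5) + (86) + (42) = 158
Area = |Σ|/2 = 79.
Hole:
Apply the shoelace (surveyor's) formula: 2A = Σ (x_i·y_{i+1} − x_{i+1}·y_i), indices taken mod 3.
Σ = (16) + (0) + (-12) = 4
Area = |Σ|/2 = 2.
Net area = 79 − 2 = 77.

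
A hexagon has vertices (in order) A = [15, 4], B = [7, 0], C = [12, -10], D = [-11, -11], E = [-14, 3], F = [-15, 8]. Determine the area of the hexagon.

387

Apply the shoelace (surveyor's) formula: 2A = Σ (x_i·y_{i+1} − x_{i+1}·y_i), indices taken mod 6.
A→B: (15)(0) − (7)(4) = -28
B→C: (7)(-10) − (12)(0) = -70
C→D: (12)(-11) − (-11)(-10) = -242
D→E: (-11)(3) − (-14)(-11) = -187
E→F: (-14)(8) − (-15)(3) = -67
F→A: (-15)(4) − (15)(8) = -180
Σ = -774
Area = |Σ|/2 = 387.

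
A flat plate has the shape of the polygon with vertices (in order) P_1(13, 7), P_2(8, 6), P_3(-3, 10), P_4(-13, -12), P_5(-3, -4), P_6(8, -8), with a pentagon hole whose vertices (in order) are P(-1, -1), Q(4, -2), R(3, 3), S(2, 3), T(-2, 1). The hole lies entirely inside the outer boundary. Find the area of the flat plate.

Outer boundary:
Apply the shoelace (surveyor's) formula: 2A = Σ (x_i·y_{i+1} − x_{i+1}·y_i), indices taken mod 6.
Σ = (22) + (98) + (166) + (16) + (56) + (160) = 518
Area = |Σ|/2 = 259.
Hole:
Σ = (6) + (18) + (3) + (8) + (3) = 38
Area = |Σ|/2 = 19.
Net area = 259 − 19 = 240.

240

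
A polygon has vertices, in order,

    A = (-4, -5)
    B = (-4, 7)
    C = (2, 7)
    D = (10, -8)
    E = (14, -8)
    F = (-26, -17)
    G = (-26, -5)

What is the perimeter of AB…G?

114

|AB| = √((0)² + (12)²) = √144 = 12
|BC| = √((6)² + (0)²) = √36 = 6
|CD| = √((8)² + (-15)²) = √289 = 17
|DE| = √((4)² + (0)²) = √16 = 4
|EF| = √((-40)² + (-9)²) = √1681 = 41
|FG| = √((0)² + (12)²) = √144 = 12
|GA| = √((22)² + (0)²) = √484 = 22
Perimeter = 12 + 6 + 17 + 4 + 41 + 12 + 22 = 114.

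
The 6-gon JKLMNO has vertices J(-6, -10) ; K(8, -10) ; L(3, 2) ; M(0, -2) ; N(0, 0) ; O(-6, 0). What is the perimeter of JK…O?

50

|JK| = √((14)² + (0)²) = √196 = 14
|KL| = √((-5)² + (12)²) = √169 = 13
|LM| = √((-3)² + (-4)²) = √25 = 5
|MN| = √((0)² + (2)²) = √4 = 2
|NO| = √((-6)² + (0)²) = √36 = 6
|OJ| = √((0)² + (-10)²) = √100 = 10
Perimeter = 14 + 13 + 5 + 2 + 6 + 10 = 50.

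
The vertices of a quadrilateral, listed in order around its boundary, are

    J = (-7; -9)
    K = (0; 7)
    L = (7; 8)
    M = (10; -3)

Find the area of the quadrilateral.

J→K: (-7)(7) − (0)(-9) = -49
K→L: (0)(8) − (7)(7) = -49
L→M: (7)(-3) − (10)(8) = -101
M→J: (10)(-9) − (-7)(-3) = -111
Σ = -310
Area = |Σ|/2 = 155.

155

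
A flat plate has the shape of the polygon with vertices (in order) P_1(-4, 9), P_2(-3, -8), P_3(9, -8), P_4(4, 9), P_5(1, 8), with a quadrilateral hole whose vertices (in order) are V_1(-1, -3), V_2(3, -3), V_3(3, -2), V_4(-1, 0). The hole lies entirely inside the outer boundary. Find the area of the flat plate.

158

Outer boundary:
Apply the surveyor's formula: 2A = Σ (x_i·y_{i+1} − x_{i+1}·y_i), indices taken mod 5.
P_1→P_2: (-4)(-8) − (-3)(9) = 59
P_2→P_3: (-3)(-8) − (9)(-8) = 96
P_3→P_4: (9)(9) − (4)(-8) = 113
P_4→P_5: (4)(8) − (1)(9) = 23
P_5→P_1: (1)(9) − (-4)(8) = 41
Σ = 332
Area = |Σ|/2 = 166.
Hole:
V_1→V_2: (-1)(-3) − (3)(-3) = 12
V_2→V_3: (3)(-2) − (3)(-3) = 3
V_3→V_4: (3)(0) − (-1)(-2) = -2
V_4→V_1: (-1)(-3) − (-1)(0) = 3
Σ = 16
Area = |Σ|/2 = 8.
Net area = 166 − 8 = 158.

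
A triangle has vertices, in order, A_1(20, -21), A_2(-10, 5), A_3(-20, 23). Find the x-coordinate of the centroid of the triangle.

-10/3

Apply the surveyor's formula. First the cross-terms c_i = x_i·y_{i+1} − x_{i+1}·y_i:
  -110, -130, -40  ⇒  2A = -280, A = -140.
Then Σ (x_i + x_{i+1})·c_i = 2800, so x̄ = 2800 / (6·(-140)) = -10/3.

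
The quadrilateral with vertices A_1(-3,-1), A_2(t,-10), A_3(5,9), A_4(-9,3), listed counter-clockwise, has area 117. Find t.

4

The doubled signed area Σ (x_i y_{i+1} − x_{i+1} y_i) is linear in t.
With t=0 it equals 194; the coefficient of t is 10 (from the two edges through A_2).
So 10·t + 194 = 2·117 = 234 ⇒ t = 4.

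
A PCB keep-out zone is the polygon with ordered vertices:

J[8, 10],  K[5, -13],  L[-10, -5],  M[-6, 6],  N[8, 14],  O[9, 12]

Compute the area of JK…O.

Cross-terms: -154, -155, -90, -132, -30, -6  ⇒  Σ = -567
Area = |Σ|/2 = 283.5.

283.5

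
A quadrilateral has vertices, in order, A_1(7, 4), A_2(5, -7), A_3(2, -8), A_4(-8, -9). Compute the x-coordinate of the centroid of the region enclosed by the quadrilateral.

183/146

Apply the surveyor's formula. First the cross-terms c_i = x_i·y_{i+1} − x_{i+1}·y_i:
  -69, -26, -82, 31  ⇒  2A = -146, A = -73.
Then Σ (x_i + x_{i+1})·c_i = -549, so x̄ = -549 / (6·(-73)) = 183/146.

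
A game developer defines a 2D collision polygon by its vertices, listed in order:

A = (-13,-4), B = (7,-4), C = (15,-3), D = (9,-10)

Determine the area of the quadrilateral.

Apply the shoelace (surveyor's) formula: 2A = Σ (x_i·y_{i+1} − x_{i+1}·y_i), indices taken mod 4.
A→B: (-13)(-4) − (7)(-4) = 80
B→C: (7)(-3) − (15)(-4) = 39
C→D: (15)(-10) − (9)(-3) = -123
D→A: (9)(-4) − (-13)(-10) = -166
Σ = -170
Area = |Σ|/2 = 85.

85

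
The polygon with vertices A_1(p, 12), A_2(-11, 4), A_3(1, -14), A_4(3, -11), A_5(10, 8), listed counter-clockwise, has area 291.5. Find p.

Write out the shoelace sum; only the two edges meeting at A_1 involve p:
2·Area = [(10·12 − p·8) + (p·4 − (-11)·12)] + 315
       = -4·p + 567 = 583
⇒ p = -4.

-4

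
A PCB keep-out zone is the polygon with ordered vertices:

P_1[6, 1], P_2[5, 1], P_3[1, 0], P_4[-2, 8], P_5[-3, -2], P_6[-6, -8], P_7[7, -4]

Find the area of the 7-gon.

79.5

Σ = (1) + (-1) + (8) + (28) + (12) + (80) + (31) = 159
Area = |Σ|/2 = 79.5.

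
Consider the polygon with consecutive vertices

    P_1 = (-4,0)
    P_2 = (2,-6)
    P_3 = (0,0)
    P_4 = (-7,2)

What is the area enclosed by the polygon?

Apply the surveyor's formula: 2A = Σ (x_i·y_{i+1} − x_{i+1}·y_i), indices taken mod 4.
Σ = (24) + (0) + (0) + (8) = 32
Area = |Σ|/2 = 16.

16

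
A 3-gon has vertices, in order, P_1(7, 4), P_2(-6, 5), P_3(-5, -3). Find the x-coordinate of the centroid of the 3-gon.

-4/3

Apply the surveyor's formula. First the cross-terms c_i = x_i·y_{i+1} − x_{i+1}·y_i:
  59, 43, 1  ⇒  2A = 103, A = 51.5.
Then Σ (x_i + x_{i+1})·c_i = -412, so x̄ = -412 / (6·51.5) = -4/3.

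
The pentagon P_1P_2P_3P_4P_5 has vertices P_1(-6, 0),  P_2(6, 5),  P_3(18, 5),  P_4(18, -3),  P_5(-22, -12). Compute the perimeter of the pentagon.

94

|P_1P_2| = √((12)² + (5)²) = √169 = 13
|P_2P_3| = √((12)² + (0)²) = √144 = 12
|P_3P_4| = √((0)² + (-8)²) = √64 = 8
|P_4P_5| = √((-40)² + (-9)²) = √1681 = 41
|P_5P_1| = √((16)² + (12)²) = √400 = 20
Perimeter = 13 + 12 + 8 + 41 + 20 = 94.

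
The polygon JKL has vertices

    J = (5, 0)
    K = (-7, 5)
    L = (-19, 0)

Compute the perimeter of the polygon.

50

|JK| = √((-12)² + (5)²) = √169 = 13
|KL| = √((-12)² + (-5)²) = √169 = 13
|LJ| = √((24)² + (0)²) = √576 = 24
Perimeter = 13 + 13 + 24 = 50.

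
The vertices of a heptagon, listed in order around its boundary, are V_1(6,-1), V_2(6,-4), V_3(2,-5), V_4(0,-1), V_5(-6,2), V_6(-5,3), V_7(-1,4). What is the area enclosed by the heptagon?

48

Apply the surveyor's formula: 2A = Σ (x_i·y_{i+1} − x_{i+1}·y_i), indices taken mod 7.
Σ = (-18) + (-22) + (-2) + (-6) + (-8) + (-17) + (-23) = -96
Area = |Σ|/2 = 48.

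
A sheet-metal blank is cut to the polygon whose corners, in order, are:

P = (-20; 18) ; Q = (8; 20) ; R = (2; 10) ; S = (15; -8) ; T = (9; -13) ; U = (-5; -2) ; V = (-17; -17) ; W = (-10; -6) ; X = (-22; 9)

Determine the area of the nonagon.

665.5

Apply the shoelace formula: 2A = Σ (x_i·y_{i+1} − x_{i+1}·y_i), indices taken mod 9.
Σ = (-544) + (40) + (-166) + (-123) + (-83) + (51) + (-68) + (-222) + (-216) = -1331
Area = |Σ|/2 = 665.5.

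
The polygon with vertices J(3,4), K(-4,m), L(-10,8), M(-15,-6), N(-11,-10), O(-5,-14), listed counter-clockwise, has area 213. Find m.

4

The doubled signed area Σ (x_i y_{i+1} − x_{i+1} y_i) is linear in m.
With m=0 it equals 374; the coefficient of m is 13 (from the two edges through K).
So 13·m + 374 = 2·213 = 426 ⇒ m = 4.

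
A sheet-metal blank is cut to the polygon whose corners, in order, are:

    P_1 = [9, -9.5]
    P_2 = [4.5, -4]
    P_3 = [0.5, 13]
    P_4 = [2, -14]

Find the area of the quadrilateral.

70.625

P_1→P_2: (9)(-4) − (4.5)(-9.5) = 6.75
P_2→P_3: (4.5)(13) − (0.5)(-4) = 60.5
P_3→P_4: (0.5)(-14) − (2)(13) = -33
P_4→P_1: (2)(-9.5) − (9)(-14) = 107
Σ = 141.25
Area = |Σ|/2 = 70.625.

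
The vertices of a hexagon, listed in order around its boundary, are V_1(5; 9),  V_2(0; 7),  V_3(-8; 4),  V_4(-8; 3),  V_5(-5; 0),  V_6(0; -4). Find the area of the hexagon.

Apply Gauss's area formula: 2A = Σ (x_i·y_{i+1} − x_{i+1}·y_i), indices taken mod 6.
Σ = (35) + (56) + (8) + (15) + (20) + (20) = 154
Area = |Σ|/2 = 77.

77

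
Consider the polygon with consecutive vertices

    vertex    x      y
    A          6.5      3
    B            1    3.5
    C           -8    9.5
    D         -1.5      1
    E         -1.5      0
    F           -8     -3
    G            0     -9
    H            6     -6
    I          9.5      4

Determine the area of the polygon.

Apply Gauss's area formula: 2A = Σ (x_i·y_{i+1} − x_{i+1}·y_i), indices taken mod 9.
Cross-terms: 19.75, 37.5, 6.25, 1.5, 4.5, 72, 54, 81, 2.5  ⇒  Σ = 279
Area = |Σ|/2 = 139.5.

139.5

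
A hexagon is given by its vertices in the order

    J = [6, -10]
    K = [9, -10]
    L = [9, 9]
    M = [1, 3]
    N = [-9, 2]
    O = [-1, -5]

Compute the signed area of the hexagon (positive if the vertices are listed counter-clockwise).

Apply the shoelace (surveyor's) formula: 2A = Σ (x_i·y_{i+1} − x_{i+1}·y_i), indices taken mod 6.
Cross-terms: 30, 171, 18, 29, 47, 40  ⇒  Σ = 335
Signed area = Σ/2 = 167.5 (positive ⇒ counter-clockwise traversal).

167.5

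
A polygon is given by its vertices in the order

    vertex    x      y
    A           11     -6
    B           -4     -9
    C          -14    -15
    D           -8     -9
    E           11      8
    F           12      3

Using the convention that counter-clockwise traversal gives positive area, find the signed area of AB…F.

-158

Σ = (-123) + (-66) + (6) + (35) + (-63) + (-105) = -316
Signed area = Σ/2 = -158 (negative ⇒ clockwise traversal).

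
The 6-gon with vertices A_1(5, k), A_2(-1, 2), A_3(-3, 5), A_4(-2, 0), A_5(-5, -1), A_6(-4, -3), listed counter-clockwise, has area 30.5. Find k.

-4

Write out the shoelace sum; only the two edges meeting at A_1 involve k:
2·Area = [((-4)·k − 5·(-3)) + (5·2 − (-1)·k)] + 24
       = -3·k + 49 = 61
⇒ k = -4.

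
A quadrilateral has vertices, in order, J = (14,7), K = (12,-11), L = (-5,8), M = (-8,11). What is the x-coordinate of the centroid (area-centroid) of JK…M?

1213/199

Apply the shoelace formula. First the cross-terms c_i = x_i·y_{i+1} − x_{i+1}·y_i:
  -238, 41, 9, -210  ⇒  2A = -398, A = -199.
Then Σ (x_i + x_{i+1})·c_i = -7278, so x̄ = -7278 / (6·(-199)) = 1213/199.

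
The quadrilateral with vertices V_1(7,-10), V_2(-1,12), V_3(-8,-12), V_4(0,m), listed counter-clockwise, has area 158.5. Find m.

Write out the shoelace sum; only the two edges meeting at V_4 involve m:
2·Area = [((-8)·m − 0·(-12)) + (0·(-10) − 7·m)] + 182
       = -15·m + 182 = 317
⇒ m = -9.

-9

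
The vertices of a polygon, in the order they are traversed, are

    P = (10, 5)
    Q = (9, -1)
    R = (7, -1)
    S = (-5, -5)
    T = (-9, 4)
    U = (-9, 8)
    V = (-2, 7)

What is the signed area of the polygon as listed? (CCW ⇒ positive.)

Apply Gauss's area formula: 2A = Σ (x_i·y_{i+1} − x_{i+1}·y_i), indices taken mod 7.
Cross-terms: -55, -2, -40, -65, -36, -47, -80  ⇒  Σ = -325
Signed area = Σ/2 = -162.5 (negative ⇒ clockwise traversal).

-162.5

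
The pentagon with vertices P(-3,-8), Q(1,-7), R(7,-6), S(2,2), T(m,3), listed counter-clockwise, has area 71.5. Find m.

-3

Write out the shoelace sum; only the two edges meeting at T involve m:
2·Area = [(2·3 − m·2) + (m·(-8) − (-3)·3)] + 98
       = -10·m + 113 = 143
⇒ m = -3.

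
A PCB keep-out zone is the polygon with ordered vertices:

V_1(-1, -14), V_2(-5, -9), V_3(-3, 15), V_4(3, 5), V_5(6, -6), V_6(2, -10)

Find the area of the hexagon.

Apply the shoelace formula: 2A = Σ (x_i·y_{i+1} − x_{i+1}·y_i), indices taken mod 6.
Cross-terms: -61, -102, -60, -48, -48, -38  ⇒  Σ = -357
Area = |Σ|/2 = 178.5.

178.5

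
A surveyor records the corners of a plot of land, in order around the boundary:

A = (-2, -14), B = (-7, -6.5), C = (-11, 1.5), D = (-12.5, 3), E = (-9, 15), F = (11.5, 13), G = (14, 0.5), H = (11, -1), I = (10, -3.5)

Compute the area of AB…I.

501.25

A→B: (-2)(-6.5) − (-7)(-14) = -85
B→C: (-7)(1.5) − (-11)(-6.5) = -82
C→D: (-11)(3) − (-12.5)(1.5) = -14.25
D→E: (-12.5)(15) − (-9)(3) = -160.5
E→F: (-9)(13) − (11.5)(15) = -289.5
F→G: (11.5)(0.5) − (14)(13) = -176.25
G→H: (14)(-1) − (11)(0.5) = -19.5
H→I: (11)(-3.5) − (10)(-1) = -28.5
I→A: (10)(-14) − (-2)(-3.5) = -147
Σ = -1002.5
Area = |Σ|/2 = 501.25.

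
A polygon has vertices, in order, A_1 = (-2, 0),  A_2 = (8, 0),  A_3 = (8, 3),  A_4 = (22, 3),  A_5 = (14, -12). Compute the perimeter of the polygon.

64

|A_1A_2| = √((10)² + (0)²) = √100 = 10
|A_2A_3| = √((0)² + (3)²) = √9 = 3
|A_3A_4| = √((14)² + (0)²) = √196 = 14
|A_4A_5| = √((-8)² + (-15)²) = √289 = 17
|A_5A_1| = √((-16)² + (12)²) = √400 = 20
Perimeter = 10 + 3 + 14 + 17 + 20 = 64.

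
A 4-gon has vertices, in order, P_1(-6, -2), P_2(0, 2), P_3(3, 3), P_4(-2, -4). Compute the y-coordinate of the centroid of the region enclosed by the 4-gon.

Apply the surveyor's formula. First the cross-terms c_i = x_i·y_{i+1} − x_{i+1}·y_i:
  -12, -6, -6, -20  ⇒  2A = -44, A = -22.
Then Σ (y_i + y_{i+1})·c_i = 96, so ȳ = 96 / (6·(-22)) = -8/11.

-8/11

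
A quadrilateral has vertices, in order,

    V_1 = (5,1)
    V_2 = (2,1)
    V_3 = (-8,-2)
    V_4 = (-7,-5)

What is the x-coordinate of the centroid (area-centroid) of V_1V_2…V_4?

Apply the shoelace formula. First the cross-terms c_i = x_i·y_{i+1} − x_{i+1}·y_i:
  3, 4, 26, 18  ⇒  2A = 51, A = 25.5.
Then Σ (x_i + x_{i+1})·c_i = -429, so x̄ = -429 / (6·25.5) = -143/51.

-143/51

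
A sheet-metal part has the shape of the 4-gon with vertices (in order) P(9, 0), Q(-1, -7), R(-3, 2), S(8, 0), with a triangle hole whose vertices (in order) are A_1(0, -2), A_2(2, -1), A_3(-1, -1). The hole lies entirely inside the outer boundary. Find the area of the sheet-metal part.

Outer boundary:
P→Q: (9)(-7) − (-1)(0) = -63
Q→R: (-1)(2) − (-3)(-7) = -23
R→S: (-3)(0) − (8)(2) = -16
S→P: (8)(0) − (9)(0) = 0
Σ = -102
Area = |Σ|/2 = 51.
Hole:
Apply the surveyor's formula: 2A = Σ (x_i·y_{i+1} − x_{i+1}·y_i), indices taken mod 3.
Σ = (4) + (-3) + (2) = 3
Area = |Σ|/2 = 1.5.
Net area = 51 − 1.5 = 49.5.

49.5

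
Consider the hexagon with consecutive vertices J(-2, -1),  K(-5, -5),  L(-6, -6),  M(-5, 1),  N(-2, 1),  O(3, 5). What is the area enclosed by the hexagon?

20

Apply the shoelace formula: 2A = Σ (x_i·y_{i+1} − x_{i+1}·y_i), indices taken mod 6.
Σ = (5) + (0) + (-36) + (-3) + (-13) + (7) = -40
Area = |Σ|/2 = 20.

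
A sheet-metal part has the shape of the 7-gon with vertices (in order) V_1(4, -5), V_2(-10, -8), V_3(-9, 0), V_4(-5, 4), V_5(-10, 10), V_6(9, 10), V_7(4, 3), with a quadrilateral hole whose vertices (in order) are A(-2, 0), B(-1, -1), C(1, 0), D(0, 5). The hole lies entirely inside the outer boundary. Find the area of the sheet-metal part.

Outer boundary:
Apply the shoelace formula: 2A = Σ (x_i·y_{i+1} − x_{i+1}·y_i), indices taken mod 7.
Cross-terms: -82, -72, -36, -10, -190, -13, -32  ⇒  Σ = -435
Area = |Σ|/2 = 217.5.
Hole:
Apply the shoelace formula: 2A = Σ (x_i·y_{i+1} − x_{i+1}·y_i), indices taken mod 4.
A→B: (-2)(-1) − (-1)(0) = 2
B→C: (-1)(0) − (1)(-1) = 1
C→D: (1)(5) − (0)(0) = 5
D→A: (0)(0) − (-2)(5) = 10
Σ = 18
Area = |Σ|/2 = 9.
Net area = 217.5 − 9 = 208.5.

208.5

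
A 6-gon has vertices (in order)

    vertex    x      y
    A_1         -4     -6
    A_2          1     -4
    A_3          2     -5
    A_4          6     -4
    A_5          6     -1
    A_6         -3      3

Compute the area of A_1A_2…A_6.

Apply the surveyor's formula: 2A = Σ (x_i·y_{i+1} − x_{i+1}·y_i), indices taken mod 6.
A_1→A_2: (-4)(-4) − (1)(-6) = 22
A_2→A_3: (1)(-5) − (2)(-4) = 3
A_3→A_4: (2)(-4) − (6)(-5) = 22
A_4→A_5: (6)(-1) − (6)(-4) = 18
A_5→A_6: (6)(3) − (-3)(-1) = 15
A_6→A_1: (-3)(-6) − (-4)(3) = 30
Σ = 110
Area = |Σ|/2 = 55.

55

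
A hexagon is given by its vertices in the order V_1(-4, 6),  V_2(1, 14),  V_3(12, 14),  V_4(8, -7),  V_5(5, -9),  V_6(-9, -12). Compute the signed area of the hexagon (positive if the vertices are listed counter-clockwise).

V_1→V_2: (-4)(14) − (1)(6) = -62
V_2→V_3: (1)(14) − (12)(14) = -154
V_3→V_4: (12)(-7) − (8)(14) = -196
V_4→V_5: (8)(-9) − (5)(-7) = -37
V_5→V_6: (5)(-12) − (-9)(-9) = -141
V_6→V_1: (-9)(6) − (-4)(-12) = -102
Σ = -692
Signed area = Σ/2 = -346 (negative ⇒ clockwise traversal).

-346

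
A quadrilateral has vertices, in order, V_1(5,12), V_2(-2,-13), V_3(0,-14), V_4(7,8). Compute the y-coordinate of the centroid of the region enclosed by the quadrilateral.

Apply the shoelace formula. First the cross-terms c_i = x_i·y_{i+1} − x_{i+1}·y_i:
  -41, 28, 98, 44  ⇒  2A = 129, A = 64.5.
Then Σ (y_i + y_{i+1})·c_i = -423, so ȳ = -423 / (6·64.5) = -47/43.

-47/43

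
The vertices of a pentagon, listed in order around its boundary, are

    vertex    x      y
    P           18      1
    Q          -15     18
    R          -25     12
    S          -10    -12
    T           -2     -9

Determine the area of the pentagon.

627.5

Σ = (339) + (270) + (420) + (66) + (160) = 1255
Area = |Σ|/2 = 627.5.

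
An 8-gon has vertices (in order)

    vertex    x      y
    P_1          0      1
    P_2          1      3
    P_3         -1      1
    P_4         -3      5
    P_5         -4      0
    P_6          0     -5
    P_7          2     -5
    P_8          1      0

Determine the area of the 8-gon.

Apply the shoelace formula: 2A = Σ (x_i·y_{i+1} − x_{i+1}·y_i), indices taken mod 8.
P_1→P_2: (0)(3) − (1)(1) = -1
P_2→P_3: (1)(1) − (-1)(3) = 4
P_3→P_4: (-1)(5) − (-3)(1) = -2
P_4→P_5: (-3)(0) − (-4)(5) = 20
P_5→P_6: (-4)(-5) − (0)(0) = 20
P_6→P_7: (0)(-5) − (2)(-5) = 10
P_7→P_8: (2)(0) − (1)(-5) = 5
P_8→P_1: (1)(1) − (0)(0) = 1
Σ = 57
Area = |Σ|/2 = 28.5.

28.5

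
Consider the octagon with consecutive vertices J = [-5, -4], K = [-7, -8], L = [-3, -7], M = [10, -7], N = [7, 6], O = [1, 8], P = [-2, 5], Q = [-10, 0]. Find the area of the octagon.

Apply the shoelace (surveyor's) formula: 2A = Σ (x_i·y_{i+1} − x_{i+1}·y_i), indices taken mod 8.
Σ = (12) + (25) + (91) + (109) + (50) + (21) + (50) + (40) = 398
Area = |Σ|/2 = 199.

199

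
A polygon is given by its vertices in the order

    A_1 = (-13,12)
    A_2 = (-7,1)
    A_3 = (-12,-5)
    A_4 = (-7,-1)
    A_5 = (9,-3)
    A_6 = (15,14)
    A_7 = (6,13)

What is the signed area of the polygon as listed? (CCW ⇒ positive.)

Apply the shoelace (surveyor's) formula: 2A = Σ (x_i·y_{i+1} − x_{i+1}·y_i), indices taken mod 7.
Cross-terms: 71, 47, -23, 30, 171, 111, 241  ⇒  Σ = 648
Signed area = Σ/2 = 324 (positive ⇒ counter-clockwise traversal).

324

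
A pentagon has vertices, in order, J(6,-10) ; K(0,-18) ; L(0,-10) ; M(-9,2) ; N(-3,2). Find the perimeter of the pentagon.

|JK| = √((-6)² + (-8)²) = √100 = 10
|KL| = √((0)² + (8)²) = √64 = 8
|LM| = √((-9)² + (12)²) = √225 = 15
|MN| = √((6)² + (0)²) = √36 = 6
|NJ| = √((9)² + (-12)²) = √225 = 15
Perimeter = 10 + 8 + 15 + 6 + 15 = 54.

54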